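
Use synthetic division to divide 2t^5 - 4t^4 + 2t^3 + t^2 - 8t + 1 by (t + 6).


Synthetic division with c = -6. Coefficients: 2, -4, 2, 1, -8, 1
Bring down 2.
  2 * -6 = -12; -12 - 4 = -16
  -16 * -6 = 96; 96 + 2 = 98
  98 * -6 = -588; -588 + 1 = -587
  -587 * -6 = 3522; 3522 - 8 = 3514
  3514 * -6 = -21084; -21084 + 1 = -21083
Quotient: 2t^4 - 16t^3 + 98t^2 - 587t + 3514, Remainder: -21083


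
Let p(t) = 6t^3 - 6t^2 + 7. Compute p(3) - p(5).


p(3) = 115
p(5) = 607
p(3) - p(5) = 115 - 607 = -492


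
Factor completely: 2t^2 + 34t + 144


Roots satisfy r1 + r2 = -b/a = -17 and r1*r2 = c/a = 72.
So r1 = -9, r2 = -8.
2t^2 + 34t + 144 = 2(t - r1)(t - r2) = 2(t + 9)(t + 8)


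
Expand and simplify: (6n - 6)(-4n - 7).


Distribute each term of the first polynomial:
  (6n)(-4n - 7) = -24n^2 - 42n
  (-6)(-4n - 7) = 24n + 42
Sum: -24n^2 - 18n + 42


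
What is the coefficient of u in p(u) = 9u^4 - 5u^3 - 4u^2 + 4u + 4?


Read off the coefficient of u: 4


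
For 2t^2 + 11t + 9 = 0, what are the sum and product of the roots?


For at^2+bt+c=0: sum = -b/a, product = c/a.
a=2, b=11, c=9
Sum = -(11)/2 = -11/2
Product = (9)/2 = 9/2


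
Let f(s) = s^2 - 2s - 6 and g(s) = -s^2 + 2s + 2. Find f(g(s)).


Substitute g(s) into f:
f(g(s)) = 1*(-s^2 + 2s + 2)^2 + (-2)*(-s^2 + 2s + 2) + (-6)
(-s^2 + 2s + 2)^2 = s^4 - 4s^3 + 8s + 4
Expand and combine: s^4 - 4s^3 + 2s^2 + 4s - 6


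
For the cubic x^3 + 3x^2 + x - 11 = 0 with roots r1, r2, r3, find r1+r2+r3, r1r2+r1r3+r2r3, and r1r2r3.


Monic cubic x^3+bx^2+cx+d=0: sum=-b, pairwise sum=c, product=-d.
b=3, c=1, d=-11
r1+r2+r3 = -3
r1r2+r1r3+r2r3 = 1
r1r2r3 = 11


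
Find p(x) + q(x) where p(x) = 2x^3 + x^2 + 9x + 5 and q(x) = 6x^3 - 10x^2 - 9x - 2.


Align terms by degree and add:
  2x^3 + x^2 + 9x + 5
+ 6x^3 - 10x^2 - 9x - 2
= 8x^3 - 9x^2 + 3


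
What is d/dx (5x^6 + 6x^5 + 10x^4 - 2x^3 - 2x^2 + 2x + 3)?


Apply the power rule term by term:
  d/dx(5x^6) = 30x^5
  d/dx(6x^5) = 30x^4
  d/dx(10x^4) = 40x^3
  d/dx(-2x^3) = -6x^2
  d/dx(-2x^2) = -4x
  d/dx(2x) = 2
  d/dx(3) = 0
p'(x) = 30x^5 + 30x^4 + 40x^3 - 6x^2 - 4x + 2


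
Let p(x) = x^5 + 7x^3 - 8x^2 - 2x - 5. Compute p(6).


Using direct substitution:
  1 * (6)^5 = 7776
  0 * (6)^4 = 0
  7 * (6)^3 = 1512
  -8 * (6)^2 = -288
  -2 * (6)^1 = -12
  constant: -5
Sum = 7776 + 0 + 1512 - 288 - 12 - 5 = 8983


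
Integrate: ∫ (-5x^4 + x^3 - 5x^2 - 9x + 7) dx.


Reverse power rule on each term:
  ∫ -5x^4 dx = -x^5
  ∫ x^3 dx = (1/4)x^4
  ∫ -5x^2 dx = -(5/3)x^3
  ∫ -9x dx = -(9/2)x^2
  ∫ 7 dx = 7x
F(x) = -x^5 + (1/4)x^4 - (5/3)x^3 - (9/2)x^2 + 7x + C


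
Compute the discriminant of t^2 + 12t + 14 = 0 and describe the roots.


D = b^2 - 4ac = (12)^2 - 4(1)(14) = 144 - 56 = 88
Since D > 0: two distinct irrational roots


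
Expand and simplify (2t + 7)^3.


Expand (2t + 7)^3 by repeated multiplication:
  (2t + 7)^2 = 4t^2 + 28t + 49
= 8t^3 + 84t^2 + 294t + 343


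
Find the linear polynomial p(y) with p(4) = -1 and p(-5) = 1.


p(y) = my + b. Using p(4)=-1, p(-5)=1:
m = (-1 - 1)/(4 + 5) = -2/9 = -2/9
b = -1 - m*(4) = -1 + 8/9 = -1/9
p(y) = -(2/9)y - (1/9)


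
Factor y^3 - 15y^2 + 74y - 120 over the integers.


Try integer roots (divisors of -120). y=6: p(6)=0.
Divide out (y - 6): quotient is y^2 - 9y + 20.
Factor the quadratic: (y - 4)(y - 5)
Result: (y - 6)(y - 4)(y - 5)


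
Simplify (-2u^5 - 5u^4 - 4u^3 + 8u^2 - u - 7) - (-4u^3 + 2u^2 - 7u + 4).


Distribute the minus sign:
  (-2u^5 - 5u^4 - 4u^3 + 8u^2 - u - 7)
- (-4u^3 + 2u^2 - 7u + 4)
Negate second polynomial: 4u^3 - 2u^2 + 7u - 4
Add: -2u^5 - 5u^4 + 6u^2 + 6u - 11


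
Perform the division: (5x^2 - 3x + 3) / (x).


(5x^2 - 3x + 3) / (x)
Step 1: 5x * (x) = 5x^2; subtract.
Step 2: -3 * (x) = -3x; subtract.
Quotient: 5x - 3, Remainder: 3


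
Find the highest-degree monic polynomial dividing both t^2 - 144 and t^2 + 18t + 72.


Factor each:
  t^2 - 144 = (t + 12)(t - 12)
  t^2 + 18t + 72 = (t + 12)(t + 6)
Common monic factor: t + 12


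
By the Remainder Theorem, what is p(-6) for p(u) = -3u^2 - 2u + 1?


By the Remainder Theorem, the remainder equals p(-6):
  -3*(-6)^2 = -108
  -2*(-6)^1 = 12
  constant: 1
Sum: -108 + 12 + 1 = -95


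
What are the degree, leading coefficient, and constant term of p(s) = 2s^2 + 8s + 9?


Highest power of s is 2, with coefficient 2. Constant term is 9.
Degree = 2, leading coefficient = 2, constant term = 9


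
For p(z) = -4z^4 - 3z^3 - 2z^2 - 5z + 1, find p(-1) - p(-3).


p(-1) = 3
p(-3) = -245
p(-1) - p(-3) = 3 + 245 = 248


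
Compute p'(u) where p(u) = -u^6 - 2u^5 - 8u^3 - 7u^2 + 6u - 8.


Apply the power rule term by term:
  d/du(-u^6) = -6u^5
  d/du(-2u^5) = -10u^4
  d/du(-8u^3) = -24u^2
  d/du(-7u^2) = -14u
  d/du(6u) = 6
  d/du(-8) = 0
p'(u) = -6u^5 - 10u^4 - 24u^2 - 14u + 6


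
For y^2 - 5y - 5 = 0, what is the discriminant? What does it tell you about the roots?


D = b^2 - 4ac = (-5)^2 - 4(1)(-5) = 25 + 20 = 45
Since D > 0: two distinct irrational roots


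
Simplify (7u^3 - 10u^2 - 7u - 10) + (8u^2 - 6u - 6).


Align terms by degree and add:
  7u^3 - 10u^2 - 7u - 10
+ 8u^2 - 6u - 6
= 7u^3 - 2u^2 - 13u - 16


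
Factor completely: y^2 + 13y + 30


Roots satisfy r1 + r2 = -b/a = -13 and r1*r2 = c/a = 30.
So r1 = -10, r2 = -3.
y^2 + 13y + 30 = (y - r1)(y - r2) = (y + 10)(y + 3)


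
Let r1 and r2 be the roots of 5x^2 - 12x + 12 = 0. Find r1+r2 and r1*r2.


For ax^2+bx+c=0: sum = -b/a, product = c/a.
a=5, b=-12, c=12
Sum = -(-12)/5 = 12/5
Product = (12)/5 = 12/5


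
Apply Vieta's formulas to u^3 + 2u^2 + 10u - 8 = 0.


Monic cubic u^3+bu^2+cu+d=0: sum=-b, pairwise sum=c, product=-d.
b=2, c=10, d=-8
r1+r2+r3 = -2
r1r2+r1r3+r2r3 = 10
r1r2r3 = 8


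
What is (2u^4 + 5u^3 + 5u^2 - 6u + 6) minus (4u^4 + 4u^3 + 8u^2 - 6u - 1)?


Distribute the minus sign:
  (2u^4 + 5u^3 + 5u^2 - 6u + 6)
- (4u^4 + 4u^3 + 8u^2 - 6u - 1)
Negate second polynomial: -4u^4 - 4u^3 - 8u^2 + 6u + 1
Add: -2u^4 + u^3 - 3u^2 + 7


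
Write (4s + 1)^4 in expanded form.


Expand (4s + 1)^4 by repeated multiplication:
  (4s + 1)^2 = 16s^2 + 8s + 1
  (4s + 1)^3 = 64s^3 + 48s^2 + 12s + 1
= 256s^4 + 256s^3 + 96s^2 + 16s + 1


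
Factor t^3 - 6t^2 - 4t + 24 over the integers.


Try integer roots (divisors of 24). t=6: p(6)=0.
Divide out (t - 6): quotient is t^2 - 4.
Factor the quadratic: (t - 2)(t + 2)
Result: (t - 6)(t - 2)(t + 2)


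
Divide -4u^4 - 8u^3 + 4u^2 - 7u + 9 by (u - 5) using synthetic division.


Synthetic division with c = 5. Coefficients: -4, -8, 4, -7, 9
Bring down -4.
  -4 * 5 = -20; -20 - 8 = -28
  -28 * 5 = -140; -140 + 4 = -136
  -136 * 5 = -680; -680 - 7 = -687
  -687 * 5 = -3435; -3435 + 9 = -3426
Quotient: -4u^3 - 28u^2 - 136u - 687, Remainder: -3426


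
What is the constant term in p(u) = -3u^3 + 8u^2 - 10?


Read off the constant term: -10


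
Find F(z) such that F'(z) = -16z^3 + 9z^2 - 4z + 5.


Reverse power rule on each term:
  ∫ -16z^3 dz = -4z^4
  ∫ 9z^2 dz = 3z^3
  ∫ -4z dz = -2z^2
  ∫ 5 dz = 5z
F(z) = -4z^4 + 3z^3 - 2z^2 + 5z + C


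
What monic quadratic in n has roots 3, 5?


p(n) = (n - 3)(n - 5)
Expand: n^2 - 8n + 15


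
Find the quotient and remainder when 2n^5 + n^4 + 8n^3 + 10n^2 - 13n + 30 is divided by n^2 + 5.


(2n^5 + n^4 + 8n^3 + 10n^2 - 13n + 30) / (n^2 + 5)
Step 1: 2n^3 * (n^2 + 5) = 2n^5 + 10n^3; subtract.
Step 2: n^2 * (n^2 + 5) = n^4 + 5n^2; subtract.
Step 3: -2n * (n^2 + 5) = -2n^3 - 10n; subtract.
Step 4: 5 * (n^2 + 5) = 5n^2 + 25; subtract.
Quotient: 2n^3 + n^2 - 2n + 5, Remainder: -3n + 5


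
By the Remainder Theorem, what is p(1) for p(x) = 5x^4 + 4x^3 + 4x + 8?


By the Remainder Theorem, the remainder equals p(1):
  5*(1)^4 = 5
  4*(1)^3 = 4
  0*(1)^2 = 0
  4*(1)^1 = 4
  constant: 8
Sum: 5 + 4 + 0 + 4 + 8 = 21


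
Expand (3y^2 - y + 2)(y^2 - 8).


Distribute each term of the first polynomial:
  (3y^2)(y^2 - 8) = 3y^4 - 24y^2
  (-y)(y^2 - 8) = -y^3 + 8y
  (2)(y^2 - 8) = 2y^2 - 16
Sum: 3y^4 - y^3 - 22y^2 + 8y - 16


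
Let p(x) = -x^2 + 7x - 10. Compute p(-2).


Using direct substitution:
  -1 * (-2)^2 = -4
  7 * (-2)^1 = -14
  constant: -10
Sum = -4 - 14 - 10 = -28


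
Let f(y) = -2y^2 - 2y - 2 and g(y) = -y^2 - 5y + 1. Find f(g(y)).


Substitute g(y) into f:
f(g(y)) = -2*(-y^2 - 5y + 1)^2 + (-2)*(-y^2 - 5y + 1) + (-2)
(-y^2 - 5y + 1)^2 = y^4 + 10y^3 + 23y^2 - 10y + 1
Expand and combine: -2y^4 - 20y^3 - 44y^2 + 30y - 6


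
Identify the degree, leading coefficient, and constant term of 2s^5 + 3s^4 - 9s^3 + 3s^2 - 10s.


Highest power of s is 5, with coefficient 2. Constant term is 0.
Degree = 5, leading coefficient = 2, constant term = 0


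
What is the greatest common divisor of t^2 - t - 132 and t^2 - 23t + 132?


Factor each:
  t^2 - t - 132 = (t - 12)(t + 11)
  t^2 - 23t + 132 = (t - 12)(t - 11)
Common monic factor: t - 12


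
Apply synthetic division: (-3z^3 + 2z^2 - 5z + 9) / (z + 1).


Synthetic division with c = -1. Coefficients: -3, 2, -5, 9
Bring down -3.
  -3 * -1 = 3; 3 + 2 = 5
  5 * -1 = -5; -5 - 5 = -10
  -10 * -1 = 10; 10 + 9 = 19
Quotient: -3z^2 + 5z - 10, Remainder: 19


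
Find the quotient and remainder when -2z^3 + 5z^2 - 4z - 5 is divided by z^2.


(-2z^3 + 5z^2 - 4z - 5) / (z^2)
Step 1: -2z * (z^2) = -2z^3; subtract.
Step 2: 5 * (z^2) = 5z^2; subtract.
Quotient: -2z + 5, Remainder: -4z - 5


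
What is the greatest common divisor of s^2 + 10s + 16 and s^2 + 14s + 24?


Factor each:
  s^2 + 10s + 16 = (s + 2)(s + 8)
  s^2 + 14s + 24 = (s + 2)(s + 12)
Common monic factor: s + 2


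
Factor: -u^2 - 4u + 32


Roots satisfy r1 + r2 = -b/a = -4 and r1*r2 = c/a = -32.
So r1 = -8, r2 = 4.
-u^2 - 4u + 32 = -(u - r1)(u - r2) = -(u + 8)(u - 4)


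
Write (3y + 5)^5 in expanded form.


Expand (3y + 5)^5 by repeated multiplication:
  (3y + 5)^2 = 9y^2 + 30y + 25
  (3y + 5)^3 = 27y^3 + 135y^2 + 225y + 125
  (3y + 5)^4 = 81y^4 + 540y^3 + 1350y^2 + 1500y + 625
= 243y^5 + 2025y^4 + 6750y^3 + 11250y^2 + 9375y + 3125


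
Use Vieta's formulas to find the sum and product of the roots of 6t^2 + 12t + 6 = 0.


For at^2+bt+c=0: sum = -b/a, product = c/a.
a=6, b=12, c=6
Sum = -(12)/6 = -2
Product = (6)/6 = 1


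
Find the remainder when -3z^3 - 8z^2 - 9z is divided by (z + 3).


By the Remainder Theorem, the remainder equals p(-3):
  -3*(-3)^3 = 81
  -8*(-3)^2 = -72
  -9*(-3)^1 = 27
  constant: 0
Sum: 81 - 72 + 27 + 0 = 36


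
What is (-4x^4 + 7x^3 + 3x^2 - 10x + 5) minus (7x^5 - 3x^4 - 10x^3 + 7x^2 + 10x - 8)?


Distribute the minus sign:
  (-4x^4 + 7x^3 + 3x^2 - 10x + 5)
- (7x^5 - 3x^4 - 10x^3 + 7x^2 + 10x - 8)
Negate second polynomial: -7x^5 + 3x^4 + 10x^3 - 7x^2 - 10x + 8
Add: -7x^5 - x^4 + 17x^3 - 4x^2 - 20x + 13


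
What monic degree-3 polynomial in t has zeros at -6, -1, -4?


p(t) = (t + 6)(t + 1)(t + 4)
Expand: t^3 + 11t^2 + 34t + 24


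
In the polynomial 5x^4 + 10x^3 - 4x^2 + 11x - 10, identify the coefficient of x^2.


Read off the coefficient of x^2: -4


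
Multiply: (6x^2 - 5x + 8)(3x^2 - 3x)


Distribute each term of the first polynomial:
  (6x^2)(3x^2 - 3x) = 18x^4 - 18x^3
  (-5x)(3x^2 - 3x) = -15x^3 + 15x^2
  (8)(3x^2 - 3x) = 24x^2 - 24x
Sum: 18x^4 - 33x^3 + 39x^2 - 24x


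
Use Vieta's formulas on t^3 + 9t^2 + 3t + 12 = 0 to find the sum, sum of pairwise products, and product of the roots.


Monic cubic t^3+bt^2+ct+d=0: sum=-b, pairwise sum=c, product=-d.
b=9, c=3, d=12
r1+r2+r3 = -9
r1r2+r1r3+r2r3 = 3
r1r2r3 = -12


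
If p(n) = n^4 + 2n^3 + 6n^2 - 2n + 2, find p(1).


Using direct substitution:
  1 * (1)^4 = 1
  2 * (1)^3 = 2
  6 * (1)^2 = 6
  -2 * (1)^1 = -2
  constant: 2
Sum = 1 + 2 + 6 - 2 + 2 = 9


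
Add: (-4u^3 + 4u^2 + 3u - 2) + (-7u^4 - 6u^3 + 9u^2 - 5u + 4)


Align terms by degree and add:
  -4u^3 + 4u^2 + 3u - 2
  -7u^4 - 6u^3 + 9u^2 - 5u + 4
= -7u^4 - 10u^3 + 13u^2 - 2u + 2


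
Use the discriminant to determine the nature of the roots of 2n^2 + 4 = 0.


D = b^2 - 4ac = (0)^2 - 4(2)(4) = 0 - 32 = -32
Since D < 0: two complex conjugate roots (no real roots)


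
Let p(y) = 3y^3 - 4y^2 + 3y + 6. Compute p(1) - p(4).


p(1) = 8
p(4) = 146
p(1) - p(4) = 8 - 146 = -138


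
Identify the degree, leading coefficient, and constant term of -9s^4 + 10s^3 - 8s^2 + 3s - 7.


Highest power of s is 4, with coefficient -9. Constant term is -7.
Degree = 4, leading coefficient = -9, constant term = -7


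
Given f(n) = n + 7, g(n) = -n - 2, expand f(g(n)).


Substitute g(n) into f:
f(g(n)) = 1*(-n - 2) + 7
Expand and combine: -n + 5


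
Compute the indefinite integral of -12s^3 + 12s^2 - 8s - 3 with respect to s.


Reverse power rule on each term:
  ∫ -12s^3 ds = -3s^4
  ∫ 12s^2 ds = 4s^3
  ∫ -8s ds = -4s^2
  ∫ -3 ds = -3s
F(s) = -3s^4 + 4s^3 - 4s^2 - 3s + C


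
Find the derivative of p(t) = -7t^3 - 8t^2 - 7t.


Apply the power rule term by term:
  d/dt(-7t^3) = -21t^2
  d/dt(-8t^2) = -16t
  d/dt(-7t) = -7
p'(t) = -21t^2 - 16t - 7


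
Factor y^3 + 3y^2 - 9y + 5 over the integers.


Try integer roots (divisors of 5). y=-5: p(-5)=0.
Divide out (y + 5): quotient is y^2 - 2y + 1.
Factor the quadratic: (y - 1)(y - 1)
Result: (y + 5)(y - 1)(y - 1)


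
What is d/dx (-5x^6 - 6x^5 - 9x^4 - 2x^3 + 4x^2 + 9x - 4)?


Apply the power rule term by term:
  d/dx(-5x^6) = -30x^5
  d/dx(-6x^5) = -30x^4
  d/dx(-9x^4) = -36x^3
  d/dx(-2x^3) = -6x^2
  d/dx(4x^2) = 8x
  d/dx(9x) = 9
  d/dx(-4) = 0
p'(x) = -30x^5 - 30x^4 - 36x^3 - 6x^2 + 8x + 9


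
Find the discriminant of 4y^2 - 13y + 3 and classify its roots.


D = b^2 - 4ac = (-13)^2 - 4(4)(3) = 169 - 48 = 121
Since D > 0: two distinct rational roots


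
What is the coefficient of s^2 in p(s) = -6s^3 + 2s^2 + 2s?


Read off the coefficient of s^2: 2


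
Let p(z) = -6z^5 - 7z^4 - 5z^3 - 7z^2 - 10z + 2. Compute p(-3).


Using direct substitution:
  -6 * (-3)^5 = 1458
  -7 * (-3)^4 = -567
  -5 * (-3)^3 = 135
  -7 * (-3)^2 = -63
  -10 * (-3)^1 = 30
  constant: 2
Sum = 1458 - 567 + 135 - 63 + 30 + 2 = 995


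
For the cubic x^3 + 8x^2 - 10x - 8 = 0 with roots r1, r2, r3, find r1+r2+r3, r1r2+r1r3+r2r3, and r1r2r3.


Monic cubic x^3+bx^2+cx+d=0: sum=-b, pairwise sum=c, product=-d.
b=8, c=-10, d=-8
r1+r2+r3 = -8
r1r2+r1r3+r2r3 = -10
r1r2r3 = 8


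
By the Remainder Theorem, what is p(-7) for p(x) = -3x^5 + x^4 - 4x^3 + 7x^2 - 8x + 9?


By the Remainder Theorem, the remainder equals p(-7):
  -3*(-7)^5 = 50421
  1*(-7)^4 = 2401
  -4*(-7)^3 = 1372
  7*(-7)^2 = 343
  -8*(-7)^1 = 56
  constant: 9
Sum: 50421 + 2401 + 1372 + 343 + 56 + 9 = 54602


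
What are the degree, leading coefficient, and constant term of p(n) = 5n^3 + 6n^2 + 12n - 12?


Highest power of n is 3, with coefficient 5. Constant term is -12.
Degree = 3, leading coefficient = 5, constant term = -12


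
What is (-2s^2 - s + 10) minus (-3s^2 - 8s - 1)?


Distribute the minus sign:
  (-2s^2 - s + 10)
- (-3s^2 - 8s - 1)
Negate second polynomial: 3s^2 + 8s + 1
Add: s^2 + 7s + 11


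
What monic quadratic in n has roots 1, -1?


p(n) = (n - 1)(n + 1)
Expand: n^2 - 1


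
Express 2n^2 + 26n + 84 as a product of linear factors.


Roots satisfy r1 + r2 = -b/a = -13 and r1*r2 = c/a = 42.
So r1 = -6, r2 = -7.
2n^2 + 26n + 84 = 2(n - r1)(n - r2) = 2(n + 6)(n + 7)


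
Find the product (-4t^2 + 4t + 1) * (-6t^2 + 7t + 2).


Distribute each term of the first polynomial:
  (-4t^2)(-6t^2 + 7t + 2) = 24t^4 - 28t^3 - 8t^2
  (4t)(-6t^2 + 7t + 2) = -24t^3 + 28t^2 + 8t
  (1)(-6t^2 + 7t + 2) = -6t^2 + 7t + 2
Sum: 24t^4 - 52t^3 + 14t^2 + 15t + 2


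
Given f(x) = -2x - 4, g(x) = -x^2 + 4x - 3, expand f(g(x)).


Substitute g(x) into f:
f(g(x)) = -2*(-x^2 + 4x - 3) + (-4)
Expand and combine: 2x^2 - 8x + 2


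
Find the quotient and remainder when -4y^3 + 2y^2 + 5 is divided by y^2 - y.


(-4y^3 + 2y^2 + 5) / (y^2 - y)
Step 1: -4y * (y^2 - y) = -4y^3 + 4y^2; subtract.
Step 2: -2 * (y^2 - y) = -2y^2 + 2y; subtract.
Quotient: -4y - 2, Remainder: -2y + 5


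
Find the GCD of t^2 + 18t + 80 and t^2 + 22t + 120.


Factor each:
  t^2 + 18t + 80 = (t + 10)(t + 8)
  t^2 + 22t + 120 = (t + 10)(t + 12)
Common monic factor: t + 10


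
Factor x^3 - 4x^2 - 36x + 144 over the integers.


Try integer roots (divisors of 144). x=4: p(4)=0.
Divide out (x - 4): quotient is x^2 - 36.
Factor the quadratic: (x - 6)(x + 6)
Result: (x - 4)(x - 6)(x + 6)


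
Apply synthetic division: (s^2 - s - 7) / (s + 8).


Synthetic division with c = -8. Coefficients: 1, -1, -7
Bring down 1.
  1 * -8 = -8; -8 - 1 = -9
  -9 * -8 = 72; 72 - 7 = 65
Quotient: s - 9, Remainder: 65


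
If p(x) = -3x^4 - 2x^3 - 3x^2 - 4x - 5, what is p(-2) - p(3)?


p(-2) = -41
p(3) = -341
p(-2) - p(3) = -41 + 341 = 300


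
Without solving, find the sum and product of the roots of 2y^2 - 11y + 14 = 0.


For ay^2+by+c=0: sum = -b/a, product = c/a.
a=2, b=-11, c=14
Sum = -(-11)/2 = 11/2
Product = (14)/2 = 7


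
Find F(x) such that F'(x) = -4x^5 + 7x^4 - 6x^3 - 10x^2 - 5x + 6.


Reverse power rule on each term:
  ∫ -4x^5 dx = -(2/3)x^6
  ∫ 7x^4 dx = (7/5)x^5
  ∫ -6x^3 dx = -(3/2)x^4
  ∫ -10x^2 dx = -(10/3)x^3
  ∫ -5x dx = -(5/2)x^2
  ∫ 6 dx = 6x
F(x) = -(2/3)x^6 + (7/5)x^5 - (3/2)x^4 - (10/3)x^3 - (5/2)x^2 + 6x + C


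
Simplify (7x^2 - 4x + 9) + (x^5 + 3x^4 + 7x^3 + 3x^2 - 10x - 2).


Align terms by degree and add:
  7x^2 - 4x + 9
+ x^5 + 3x^4 + 7x^3 + 3x^2 - 10x - 2
= x^5 + 3x^4 + 7x^3 + 10x^2 - 14x + 7


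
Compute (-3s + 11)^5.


Expand (-3s + 11)^5 by repeated multiplication:
  (-3s + 11)^2 = 9s^2 - 66s + 121
  (-3s + 11)^3 = -27s^3 + 297s^2 - 1089s + 1331
  (-3s + 11)^4 = 81s^4 - 1188s^3 + 6534s^2 - 15972s + 14641
= -243s^5 + 4455s^4 - 32670s^3 + 119790s^2 - 219615s + 161051


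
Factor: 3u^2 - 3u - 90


Roots satisfy r1 + r2 = -b/a = 1 and r1*r2 = c/a = -30.
So r1 = 6, r2 = -5.
3u^2 - 3u - 90 = 3(u - r1)(u - r2) = 3(u - 6)(u + 5)


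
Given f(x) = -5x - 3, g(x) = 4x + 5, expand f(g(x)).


Substitute g(x) into f:
f(g(x)) = -5*(4x + 5) + (-3)
Expand and combine: -20x - 28


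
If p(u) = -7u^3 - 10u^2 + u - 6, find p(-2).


Using direct substitution:
  -7 * (-2)^3 = 56
  -10 * (-2)^2 = -40
  1 * (-2)^1 = -2
  constant: -6
Sum = 56 - 40 - 2 - 6 = 8


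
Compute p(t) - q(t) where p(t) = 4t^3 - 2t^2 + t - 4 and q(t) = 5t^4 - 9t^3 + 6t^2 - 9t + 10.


Distribute the minus sign:
  (4t^3 - 2t^2 + t - 4)
- (5t^4 - 9t^3 + 6t^2 - 9t + 10)
Negate second polynomial: -5t^4 + 9t^3 - 6t^2 + 9t - 10
Add: -5t^4 + 13t^3 - 8t^2 + 10t - 14


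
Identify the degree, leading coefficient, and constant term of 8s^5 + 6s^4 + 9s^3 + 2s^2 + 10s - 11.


Highest power of s is 5, with coefficient 8. Constant term is -11.
Degree = 5, leading coefficient = 8, constant term = -11


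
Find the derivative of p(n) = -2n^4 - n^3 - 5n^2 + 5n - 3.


Apply the power rule term by term:
  d/dn(-2n^4) = -8n^3
  d/dn(-n^3) = -3n^2
  d/dn(-5n^2) = -10n
  d/dn(5n) = 5
  d/dn(-3) = 0
p'(n) = -8n^3 - 3n^2 - 10n + 5


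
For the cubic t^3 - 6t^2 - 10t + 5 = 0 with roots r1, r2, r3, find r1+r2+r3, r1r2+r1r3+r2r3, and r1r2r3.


Monic cubic t^3+bt^2+ct+d=0: sum=-b, pairwise sum=c, product=-d.
b=-6, c=-10, d=5
r1+r2+r3 = 6
r1r2+r1r3+r2r3 = -10
r1r2r3 = -5


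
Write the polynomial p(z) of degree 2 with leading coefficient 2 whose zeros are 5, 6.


p(z) = 2(z - 5)(z - 6)
Expand: 2z^2 - 22z + 60


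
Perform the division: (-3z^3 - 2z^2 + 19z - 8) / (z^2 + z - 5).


(-3z^3 - 2z^2 + 19z - 8) / (z^2 + z - 5)
Step 1: -3z * (z^2 + z - 5) = -3z^3 - 3z^2 + 15z; subtract.
Step 2: 1 * (z^2 + z - 5) = z^2 + z - 5; subtract.
Quotient: -3z + 1, Remainder: 3z - 3


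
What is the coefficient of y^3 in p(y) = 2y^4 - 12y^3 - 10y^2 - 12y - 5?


Read off the coefficient of y^3: -12


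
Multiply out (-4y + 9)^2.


Expand (-4y + 9)^2 by repeated multiplication:
= 16y^2 - 72y + 81


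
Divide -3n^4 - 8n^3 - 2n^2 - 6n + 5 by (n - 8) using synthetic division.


Synthetic division with c = 8. Coefficients: -3, -8, -2, -6, 5
Bring down -3.
  -3 * 8 = -24; -24 - 8 = -32
  -32 * 8 = -256; -256 - 2 = -258
  -258 * 8 = -2064; -2064 - 6 = -2070
  -2070 * 8 = -16560; -16560 + 5 = -16555
Quotient: -3n^3 - 32n^2 - 258n - 2070, Remainder: -16555


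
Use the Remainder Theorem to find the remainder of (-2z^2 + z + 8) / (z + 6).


By the Remainder Theorem, the remainder equals p(-6):
  -2*(-6)^2 = -72
  1*(-6)^1 = -6
  constant: 8
Sum: -72 - 6 + 8 = -70


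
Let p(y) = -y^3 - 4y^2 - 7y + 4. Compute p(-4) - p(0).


p(-4) = 32
p(0) = 4
p(-4) - p(0) = 32 - 4 = 28


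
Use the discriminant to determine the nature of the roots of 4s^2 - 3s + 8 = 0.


D = b^2 - 4ac = (-3)^2 - 4(4)(8) = 9 - 128 = -119
Since D < 0: two complex conjugate roots (no real roots)


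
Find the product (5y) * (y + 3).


Distribute each term of the first polynomial:
  (5y)(y + 3) = 5y^2 + 15y
Sum: 5y^2 + 15y


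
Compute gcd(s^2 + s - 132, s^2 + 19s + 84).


Factor each:
  s^2 + s - 132 = (s + 12)(s - 11)
  s^2 + 19s + 84 = (s + 12)(s + 7)
Common monic factor: s + 12


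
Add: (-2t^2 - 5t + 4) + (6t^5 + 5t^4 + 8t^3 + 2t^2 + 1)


Align terms by degree and add:
  -2t^2 - 5t + 4
+ 6t^5 + 5t^4 + 8t^3 + 2t^2 + 1
= 6t^5 + 5t^4 + 8t^3 - 5t + 5


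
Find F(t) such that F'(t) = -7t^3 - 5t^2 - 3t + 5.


Reverse power rule on each term:
  ∫ -7t^3 dt = -(7/4)t^4
  ∫ -5t^2 dt = -(5/3)t^3
  ∫ -3t dt = -(3/2)t^2
  ∫ 5 dt = 5t
F(t) = -(7/4)t^4 - (5/3)t^3 - (3/2)t^2 + 5t + C


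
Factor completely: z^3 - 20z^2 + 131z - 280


Try integer roots (divisors of -280). z=7: p(7)=0.
Divide out (z - 7): quotient is z^2 - 13z + 40.
Factor the quadratic: (z - 5)(z - 8)
Result: (z - 7)(z - 5)(z - 8)


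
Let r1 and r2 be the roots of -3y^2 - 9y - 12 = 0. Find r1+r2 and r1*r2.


For ay^2+by+c=0: sum = -b/a, product = c/a.
a=-3, b=-9, c=-12
Sum = -(-9)/-3 = -3
Product = (-12)/-3 = 4


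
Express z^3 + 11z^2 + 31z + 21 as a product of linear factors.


Try integer roots (divisors of 21). z=-7: p(-7)=0.
Divide out (z + 7): quotient is z^2 + 4z + 3.
Factor the quadratic: (z + 1)(z + 3)
Result: (z + 7)(z + 1)(z + 3)


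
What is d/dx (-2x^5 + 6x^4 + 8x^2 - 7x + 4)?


Apply the power rule term by term:
  d/dx(-2x^5) = -10x^4
  d/dx(6x^4) = 24x^3
  d/dx(8x^2) = 16x
  d/dx(-7x) = -7
  d/dx(4) = 0
p'(x) = -10x^4 + 24x^3 + 16x - 7


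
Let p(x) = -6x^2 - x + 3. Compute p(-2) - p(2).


p(-2) = -19
p(2) = -23
p(-2) - p(2) = -19 + 23 = 4


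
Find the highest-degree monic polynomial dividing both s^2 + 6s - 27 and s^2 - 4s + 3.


Factor each:
  s^2 + 6s - 27 = (s - 3)(s + 9)
  s^2 - 4s + 3 = (s - 3)(s - 1)
Common monic factor: s - 3


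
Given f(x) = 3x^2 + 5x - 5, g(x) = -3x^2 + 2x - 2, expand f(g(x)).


Substitute g(x) into f:
f(g(x)) = 3*(-3x^2 + 2x - 2)^2 + 5*(-3x^2 + 2x - 2) + (-5)
(-3x^2 + 2x - 2)^2 = 9x^4 - 12x^3 + 16x^2 - 8x + 4
Expand and combine: 27x^4 - 36x^3 + 33x^2 - 14x - 3


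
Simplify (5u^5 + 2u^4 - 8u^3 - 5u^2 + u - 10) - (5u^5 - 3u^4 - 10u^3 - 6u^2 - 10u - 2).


Distribute the minus sign:
  (5u^5 + 2u^4 - 8u^3 - 5u^2 + u - 10)
- (5u^5 - 3u^4 - 10u^3 - 6u^2 - 10u - 2)
Negate second polynomial: -5u^5 + 3u^4 + 10u^3 + 6u^2 + 10u + 2
Add: 5u^4 + 2u^3 + u^2 + 11u - 8


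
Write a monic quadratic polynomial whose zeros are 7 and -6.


p(x) = (x - 7)(x + 6)
Expand: x^2 - x - 42


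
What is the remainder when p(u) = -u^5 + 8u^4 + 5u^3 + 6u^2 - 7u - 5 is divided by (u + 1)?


By the Remainder Theorem, the remainder equals p(-1):
  -1*(-1)^5 = 1
  8*(-1)^4 = 8
  5*(-1)^3 = -5
  6*(-1)^2 = 6
  -7*(-1)^1 = 7
  constant: -5
Sum: 1 + 8 - 5 + 6 + 7 - 5 = 12


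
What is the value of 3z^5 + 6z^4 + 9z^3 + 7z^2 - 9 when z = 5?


Using direct substitution:
  3 * (5)^5 = 9375
  6 * (5)^4 = 3750
  9 * (5)^3 = 1125
  7 * (5)^2 = 175
  0 * (5)^1 = 0
  constant: -9
Sum = 9375 + 3750 + 1125 + 175 + 0 - 9 = 14416


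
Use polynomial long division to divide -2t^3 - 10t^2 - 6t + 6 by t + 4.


(-2t^3 - 10t^2 - 6t + 6) / (t + 4)
Step 1: -2t^2 * (t + 4) = -2t^3 - 8t^2; subtract.
Step 2: -2t * (t + 4) = -2t^2 - 8t; subtract.
Step 3: 2 * (t + 4) = 2t + 8; subtract.
Quotient: -2t^2 - 2t + 2, Remainder: -2


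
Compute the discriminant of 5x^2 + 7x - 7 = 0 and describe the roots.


D = b^2 - 4ac = (7)^2 - 4(5)(-7) = 49 + 140 = 189
Since D > 0: two distinct irrational roots


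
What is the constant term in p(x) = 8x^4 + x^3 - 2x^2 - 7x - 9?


Read off the constant term: -9


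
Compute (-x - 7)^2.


Expand (-x - 7)^2 by repeated multiplication:
= x^2 + 14x + 49


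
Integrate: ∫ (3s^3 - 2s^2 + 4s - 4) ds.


Reverse power rule on each term:
  ∫ 3s^3 ds = (3/4)s^4
  ∫ -2s^2 ds = -(2/3)s^3
  ∫ 4s ds = 2s^2
  ∫ -4 ds = -4s
F(s) = (3/4)s^4 - (2/3)s^3 + 2s^2 - 4s + C


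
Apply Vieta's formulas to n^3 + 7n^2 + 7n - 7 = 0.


Monic cubic n^3+bn^2+cn+d=0: sum=-b, pairwise sum=c, product=-d.
b=7, c=7, d=-7
r1+r2+r3 = -7
r1r2+r1r3+r2r3 = 7
r1r2r3 = 7


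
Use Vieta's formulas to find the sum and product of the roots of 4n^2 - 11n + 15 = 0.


For an^2+bn+c=0: sum = -b/a, product = c/a.
a=4, b=-11, c=15
Sum = -(-11)/4 = 11/4
Product = (15)/4 = 15/4


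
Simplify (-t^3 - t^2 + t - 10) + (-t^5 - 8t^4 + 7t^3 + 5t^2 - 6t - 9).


Align terms by degree and add:
  -t^3 - t^2 + t - 10
  -t^5 - 8t^4 + 7t^3 + 5t^2 - 6t - 9
= -t^5 - 8t^4 + 6t^3 + 4t^2 - 5t - 19


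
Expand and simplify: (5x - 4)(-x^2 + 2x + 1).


Distribute each term of the first polynomial:
  (5x)(-x^2 + 2x + 1) = -5x^3 + 10x^2 + 5x
  (-4)(-x^2 + 2x + 1) = 4x^2 - 8x - 4
Sum: -5x^3 + 14x^2 - 3x - 4


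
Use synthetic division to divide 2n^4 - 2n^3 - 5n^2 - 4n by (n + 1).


Synthetic division with c = -1. Coefficients: 2, -2, -5, -4, 0
Bring down 2.
  2 * -1 = -2; -2 - 2 = -4
  -4 * -1 = 4; 4 - 5 = -1
  -1 * -1 = 1; 1 - 4 = -3
  -3 * -1 = 3; 3 + 0 = 3
Quotient: 2n^3 - 4n^2 - n - 3, Remainder: 3


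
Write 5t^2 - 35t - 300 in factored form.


Roots satisfy r1 + r2 = -b/a = 7 and r1*r2 = c/a = -60.
So r1 = -5, r2 = 12.
5t^2 - 35t - 300 = 5(t - r1)(t - r2) = 5(t + 5)(t - 12)


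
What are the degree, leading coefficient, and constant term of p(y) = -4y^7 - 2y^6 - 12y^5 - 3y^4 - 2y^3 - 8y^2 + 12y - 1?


Highest power of y is 7, with coefficient -4. Constant term is -1.
Degree = 7, leading coefficient = -4, constant term = -1


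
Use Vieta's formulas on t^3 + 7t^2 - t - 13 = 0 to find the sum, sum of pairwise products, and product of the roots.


Monic cubic t^3+bt^2+ct+d=0: sum=-b, pairwise sum=c, product=-d.
b=7, c=-1, d=-13
r1+r2+r3 = -7
r1r2+r1r3+r2r3 = -1
r1r2r3 = 13


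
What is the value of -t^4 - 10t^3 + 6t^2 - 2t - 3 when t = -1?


Using direct substitution:
  -1 * (-1)^4 = -1
  -10 * (-1)^3 = 10
  6 * (-1)^2 = 6
  -2 * (-1)^1 = 2
  constant: -3
Sum = -1 + 10 + 6 + 2 - 3 = 14


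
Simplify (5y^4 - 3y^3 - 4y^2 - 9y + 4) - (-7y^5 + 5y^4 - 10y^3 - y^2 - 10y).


Distribute the minus sign:
  (5y^4 - 3y^3 - 4y^2 - 9y + 4)
- (-7y^5 + 5y^4 - 10y^3 - y^2 - 10y)
Negate second polynomial: 7y^5 - 5y^4 + 10y^3 + y^2 + 10y
Add: 7y^5 + 7y^3 - 3y^2 + y + 4


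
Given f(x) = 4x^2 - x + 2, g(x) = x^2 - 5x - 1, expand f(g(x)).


Substitute g(x) into f:
f(g(x)) = 4*(x^2 - 5x - 1)^2 + (-1)*(x^2 - 5x - 1) + 2
(x^2 - 5x - 1)^2 = x^4 - 10x^3 + 23x^2 + 10x + 1
Expand and combine: 4x^4 - 40x^3 + 91x^2 + 45x + 7


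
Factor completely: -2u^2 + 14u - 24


Roots satisfy r1 + r2 = -b/a = 7 and r1*r2 = c/a = 12.
So r1 = 3, r2 = 4.
-2u^2 + 14u - 24 = -2(u - r1)(u - r2) = -2(u - 3)(u - 4)


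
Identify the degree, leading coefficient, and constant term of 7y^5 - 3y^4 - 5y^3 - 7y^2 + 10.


Highest power of y is 5, with coefficient 7. Constant term is 10.
Degree = 5, leading coefficient = 7, constant term = 10


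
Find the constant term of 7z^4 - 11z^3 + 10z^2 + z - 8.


Read off the constant term: -8


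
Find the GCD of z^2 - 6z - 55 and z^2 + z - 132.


Factor each:
  z^2 - 6z - 55 = (z - 11)(z + 5)
  z^2 + z - 132 = (z - 11)(z + 12)
Common monic factor: z - 11


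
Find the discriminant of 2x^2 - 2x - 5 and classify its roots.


D = b^2 - 4ac = (-2)^2 - 4(2)(-5) = 4 + 40 = 44
Since D > 0: two distinct irrational roots


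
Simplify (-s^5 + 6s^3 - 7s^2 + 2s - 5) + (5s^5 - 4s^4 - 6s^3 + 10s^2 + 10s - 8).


Align terms by degree and add:
  -s^5 + 6s^3 - 7s^2 + 2s - 5
+ 5s^5 - 4s^4 - 6s^3 + 10s^2 + 10s - 8
= 4s^5 - 4s^4 + 3s^2 + 12s - 13


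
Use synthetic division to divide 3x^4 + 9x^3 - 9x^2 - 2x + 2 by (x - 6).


Synthetic division with c = 6. Coefficients: 3, 9, -9, -2, 2
Bring down 3.
  3 * 6 = 18; 18 + 9 = 27
  27 * 6 = 162; 162 - 9 = 153
  153 * 6 = 918; 918 - 2 = 916
  916 * 6 = 5496; 5496 + 2 = 5498
Quotient: 3x^3 + 27x^2 + 153x + 916, Remainder: 5498


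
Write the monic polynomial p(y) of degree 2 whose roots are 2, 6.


p(y) = (y - 2)(y - 6)
Expand: y^2 - 8y + 12


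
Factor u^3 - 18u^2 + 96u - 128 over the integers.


Try integer roots (divisors of -128). u=2: p(2)=0.
Divide out (u - 2): quotient is u^2 - 16u + 64.
Factor the quadratic: (u - 8)(u - 8)
Result: (u - 2)(u - 8)(u - 8)


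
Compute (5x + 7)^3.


Expand (5x + 7)^3 by repeated multiplication:
  (5x + 7)^2 = 25x^2 + 70x + 49
= 125x^3 + 525x^2 + 735x + 343


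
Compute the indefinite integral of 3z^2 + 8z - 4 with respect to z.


Reverse power rule on each term:
  ∫ 3z^2 dz = z^3
  ∫ 8z dz = 4z^2
  ∫ -4 dz = -4z
F(z) = z^3 + 4z^2 - 4z + C


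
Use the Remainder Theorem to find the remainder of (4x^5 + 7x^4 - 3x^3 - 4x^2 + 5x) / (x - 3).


By the Remainder Theorem, the remainder equals p(3):
  4*(3)^5 = 972
  7*(3)^4 = 567
  -3*(3)^3 = -81
  -4*(3)^2 = -36
  5*(3)^1 = 15
  constant: 0
Sum: 972 + 567 - 81 - 36 + 15 + 0 = 1437


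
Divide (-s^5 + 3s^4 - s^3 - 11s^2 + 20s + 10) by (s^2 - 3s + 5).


(-s^5 + 3s^4 - s^3 - 11s^2 + 20s + 10) / (s^2 - 3s + 5)
Step 1: -s^3 * (s^2 - 3s + 5) = -s^5 + 3s^4 - 5s^3; subtract.
Step 2: 0 * (s^2 - 3s + 5) = 0; subtract.
Step 3: 4s * (s^2 - 3s + 5) = 4s^3 - 12s^2 + 20s; subtract.
Step 4: 1 * (s^2 - 3s + 5) = s^2 - 3s + 5; subtract.
Quotient: -s^3 + 4s + 1, Remainder: 3s + 5


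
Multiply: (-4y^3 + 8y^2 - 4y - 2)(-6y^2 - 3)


Distribute each term of the first polynomial:
  (-4y^3)(-6y^2 - 3) = 24y^5 + 12y^3
  (8y^2)(-6y^2 - 3) = -48y^4 - 24y^2
  (-4y)(-6y^2 - 3) = 24y^3 + 12y
  (-2)(-6y^2 - 3) = 12y^2 + 6
Sum: 24y^5 - 48y^4 + 36y^3 - 12y^2 + 12y + 6


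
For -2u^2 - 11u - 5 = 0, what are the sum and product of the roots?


For au^2+bu+c=0: sum = -b/a, product = c/a.
a=-2, b=-11, c=-5
Sum = -(-11)/-2 = -11/2
Product = (-5)/-2 = 5/2


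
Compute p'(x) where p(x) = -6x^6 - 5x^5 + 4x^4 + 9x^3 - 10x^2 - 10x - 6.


Apply the power rule term by term:
  d/dx(-6x^6) = -36x^5
  d/dx(-5x^5) = -25x^4
  d/dx(4x^4) = 16x^3
  d/dx(9x^3) = 27x^2
  d/dx(-10x^2) = -20x
  d/dx(-10x) = -10
  d/dx(-6) = 0
p'(x) = -36x^5 - 25x^4 + 16x^3 + 27x^2 - 20x - 10


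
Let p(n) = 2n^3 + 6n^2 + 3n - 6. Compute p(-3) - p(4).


p(-3) = -15
p(4) = 230
p(-3) - p(4) = -15 - 230 = -245


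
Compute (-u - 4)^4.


Expand (-u - 4)^4 by repeated multiplication:
  (-u - 4)^2 = u^2 + 8u + 16
  (-u - 4)^3 = -u^3 - 12u^2 - 48u - 64
= u^4 + 16u^3 + 96u^2 + 256u + 256


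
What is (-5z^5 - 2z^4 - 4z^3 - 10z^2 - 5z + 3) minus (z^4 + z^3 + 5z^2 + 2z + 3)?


Distribute the minus sign:
  (-5z^5 - 2z^4 - 4z^3 - 10z^2 - 5z + 3)
- (z^4 + z^3 + 5z^2 + 2z + 3)
Negate second polynomial: -z^4 - z^3 - 5z^2 - 2z - 3
Add: -5z^5 - 3z^4 - 5z^3 - 15z^2 - 7z


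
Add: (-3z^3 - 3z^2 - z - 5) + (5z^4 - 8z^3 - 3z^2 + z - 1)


Align terms by degree and add:
  -3z^3 - 3z^2 - z - 5
+ 5z^4 - 8z^3 - 3z^2 + z - 1
= 5z^4 - 11z^3 - 6z^2 - 6


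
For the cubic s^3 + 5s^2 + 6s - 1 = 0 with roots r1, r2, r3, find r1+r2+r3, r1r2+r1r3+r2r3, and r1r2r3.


Monic cubic s^3+bs^2+cs+d=0: sum=-b, pairwise sum=c, product=-d.
b=5, c=6, d=-1
r1+r2+r3 = -5
r1r2+r1r3+r2r3 = 6
r1r2r3 = 1


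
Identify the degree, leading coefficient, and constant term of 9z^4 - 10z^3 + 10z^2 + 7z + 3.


Highest power of z is 4, with coefficient 9. Constant term is 3.
Degree = 4, leading coefficient = 9, constant term = 3


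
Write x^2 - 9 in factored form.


Roots satisfy r1 + r2 = -b/a = 0 and r1*r2 = c/a = -9.
So r1 = 3, r2 = -3.
x^2 - 9 = (x - r1)(x - r2) = (x - 3)(x + 3)


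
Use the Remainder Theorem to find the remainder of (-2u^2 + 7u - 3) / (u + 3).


By the Remainder Theorem, the remainder equals p(-3):
  -2*(-3)^2 = -18
  7*(-3)^1 = -21
  constant: -3
Sum: -18 - 21 - 3 = -42


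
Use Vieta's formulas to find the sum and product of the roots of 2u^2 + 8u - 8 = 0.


For au^2+bu+c=0: sum = -b/a, product = c/a.
a=2, b=8, c=-8
Sum = -(8)/2 = -4
Product = (-8)/2 = -4


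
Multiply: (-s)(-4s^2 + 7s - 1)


Distribute each term of the first polynomial:
  (-s)(-4s^2 + 7s - 1) = 4s^3 - 7s^2 + s
Sum: 4s^3 - 7s^2 + s


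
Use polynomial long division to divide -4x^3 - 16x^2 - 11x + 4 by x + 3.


(-4x^3 - 16x^2 - 11x + 4) / (x + 3)
Step 1: -4x^2 * (x + 3) = -4x^3 - 12x^2; subtract.
Step 2: -4x * (x + 3) = -4x^2 - 12x; subtract.
Step 3: 1 * (x + 3) = x + 3; subtract.
Quotient: -4x^2 - 4x + 1, Remainder: 1


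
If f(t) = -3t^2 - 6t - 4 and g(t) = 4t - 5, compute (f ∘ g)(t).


Substitute g(t) into f:
f(g(t)) = -3*(4t - 5)^2 + (-6)*(4t - 5) + (-4)
(4t - 5)^2 = 16t^2 - 40t + 25
Expand and combine: -48t^2 + 96t - 49


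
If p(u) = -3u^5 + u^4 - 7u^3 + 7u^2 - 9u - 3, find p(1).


Using direct substitution:
  -3 * (1)^5 = -3
  1 * (1)^4 = 1
  -7 * (1)^3 = -7
  7 * (1)^2 = 7
  -9 * (1)^1 = -9
  constant: -3
Sum = -3 + 1 - 7 + 7 - 9 - 3 = -14


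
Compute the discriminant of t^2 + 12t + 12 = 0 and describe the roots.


D = b^2 - 4ac = (12)^2 - 4(1)(12) = 144 - 48 = 96
Since D > 0: two distinct irrational roots


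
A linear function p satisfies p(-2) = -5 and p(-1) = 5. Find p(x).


p(x) = mx + b. Using p(-2)=-5, p(-1)=5:
m = (-5 - 5)/(-2 + 1) = -10/-1 = 10
b = -5 - m*(-2) = -5 + 20 = 15
p(x) = 10x + 15


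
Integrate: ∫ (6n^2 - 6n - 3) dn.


Reverse power rule on each term:
  ∫ 6n^2 dn = 2n^3
  ∫ -6n dn = -3n^2
  ∫ -3 dn = -3n
F(n) = 2n^3 - 3n^2 - 3n + C


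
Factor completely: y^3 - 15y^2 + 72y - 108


Try integer roots (divisors of -108). y=6: p(6)=0.
Divide out (y - 6): quotient is y^2 - 9y + 18.
Factor the quadratic: (y - 6)(y - 3)
Result: (y - 6)(y - 6)(y - 3)


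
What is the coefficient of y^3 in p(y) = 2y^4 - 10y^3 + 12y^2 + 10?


Read off the coefficient of y^3: -10


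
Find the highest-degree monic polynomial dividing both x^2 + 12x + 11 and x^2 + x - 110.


Factor each:
  x^2 + 12x + 11 = (x + 11)(x + 1)
  x^2 + x - 110 = (x + 11)(x - 10)
Common monic factor: x + 11


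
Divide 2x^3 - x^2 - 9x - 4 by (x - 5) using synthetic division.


Synthetic division with c = 5. Coefficients: 2, -1, -9, -4
Bring down 2.
  2 * 5 = 10; 10 - 1 = 9
  9 * 5 = 45; 45 - 9 = 36
  36 * 5 = 180; 180 - 4 = 176
Quotient: 2x^2 + 9x + 36, Remainder: 176


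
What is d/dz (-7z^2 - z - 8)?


Apply the power rule term by term:
  d/dz(-7z^2) = -14z
  d/dz(-z) = -1
  d/dz(-8) = 0
p'(z) = -14z - 1


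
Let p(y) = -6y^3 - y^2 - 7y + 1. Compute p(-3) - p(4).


p(-3) = 175
p(4) = -427
p(-3) - p(4) = 175 + 427 = 602


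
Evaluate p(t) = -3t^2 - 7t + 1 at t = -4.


Using direct substitution:
  -3 * (-4)^2 = -48
  -7 * (-4)^1 = 28
  constant: 1
Sum = -48 + 28 + 1 = -19


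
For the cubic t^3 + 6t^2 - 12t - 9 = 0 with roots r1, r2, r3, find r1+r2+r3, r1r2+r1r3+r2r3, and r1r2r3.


Monic cubic t^3+bt^2+ct+d=0: sum=-b, pairwise sum=c, product=-d.
b=6, c=-12, d=-9
r1+r2+r3 = -6
r1r2+r1r3+r2r3 = -12
r1r2r3 = 9


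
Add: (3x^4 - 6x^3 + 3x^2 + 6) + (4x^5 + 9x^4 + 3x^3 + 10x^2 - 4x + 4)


Align terms by degree and add:
  3x^4 - 6x^3 + 3x^2 + 6
+ 4x^5 + 9x^4 + 3x^3 + 10x^2 - 4x + 4
= 4x^5 + 12x^4 - 3x^3 + 13x^2 - 4x + 10


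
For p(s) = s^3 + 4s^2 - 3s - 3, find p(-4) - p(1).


p(-4) = 9
p(1) = -1
p(-4) - p(1) = 9 + 1 = 10


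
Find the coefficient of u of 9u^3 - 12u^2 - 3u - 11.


Read off the coefficient of u: -3


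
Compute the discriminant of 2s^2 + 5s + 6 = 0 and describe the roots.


D = b^2 - 4ac = (5)^2 - 4(2)(6) = 25 - 48 = -23
Since D < 0: two complex conjugate roots (no real roots)


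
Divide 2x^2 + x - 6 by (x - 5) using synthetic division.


Synthetic division with c = 5. Coefficients: 2, 1, -6
Bring down 2.
  2 * 5 = 10; 10 + 1 = 11
  11 * 5 = 55; 55 - 6 = 49
Quotient: 2x + 11, Remainder: 49


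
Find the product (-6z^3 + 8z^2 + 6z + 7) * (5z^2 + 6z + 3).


Distribute each term of the first polynomial:
  (-6z^3)(5z^2 + 6z + 3) = -30z^5 - 36z^4 - 18z^3
  (8z^2)(5z^2 + 6z + 3) = 40z^4 + 48z^3 + 24z^2
  (6z)(5z^2 + 6z + 3) = 30z^3 + 36z^2 + 18z
  (7)(5z^2 + 6z + 3) = 35z^2 + 42z + 21
Sum: -30z^5 + 4z^4 + 60z^3 + 95z^2 + 60z + 21


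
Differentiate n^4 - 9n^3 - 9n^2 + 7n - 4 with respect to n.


Apply the power rule term by term:
  d/dn(n^4) = 4n^3
  d/dn(-9n^3) = -27n^2
  d/dn(-9n^2) = -18n
  d/dn(7n) = 7
  d/dn(-4) = 0
p'(n) = 4n^3 - 27n^2 - 18n + 7


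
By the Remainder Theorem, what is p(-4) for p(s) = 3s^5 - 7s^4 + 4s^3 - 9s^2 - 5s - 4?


By the Remainder Theorem, the remainder equals p(-4):
  3*(-4)^5 = -3072
  -7*(-4)^4 = -1792
  4*(-4)^3 = -256
  -9*(-4)^2 = -144
  -5*(-4)^1 = 20
  constant: -4
Sum: -3072 - 1792 - 256 - 144 + 20 - 4 = -5248


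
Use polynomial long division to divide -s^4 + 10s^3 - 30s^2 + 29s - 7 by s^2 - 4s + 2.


(-s^4 + 10s^3 - 30s^2 + 29s - 7) / (s^2 - 4s + 2)
Step 1: -s^2 * (s^2 - 4s + 2) = -s^4 + 4s^3 - 2s^2; subtract.
Step 2: 6s * (s^2 - 4s + 2) = 6s^3 - 24s^2 + 12s; subtract.
Step 3: -4 * (s^2 - 4s + 2) = -4s^2 + 16s - 8; subtract.
Quotient: -s^2 + 6s - 4, Remainder: s + 1


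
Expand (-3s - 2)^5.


Expand (-3s - 2)^5 by repeated multiplication:
  (-3s - 2)^2 = 9s^2 + 12s + 4
  (-3s - 2)^3 = -27s^3 - 54s^2 - 36s - 8
  (-3s - 2)^4 = 81s^4 + 216s^3 + 216s^2 + 96s + 16
= -243s^5 - 810s^4 - 1080s^3 - 720s^2 - 240s - 32


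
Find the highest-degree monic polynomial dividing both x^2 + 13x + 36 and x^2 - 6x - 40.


Factor each:
  x^2 + 13x + 36 = (x + 4)(x + 9)
  x^2 - 6x - 40 = (x + 4)(x - 10)
Common monic factor: x + 4


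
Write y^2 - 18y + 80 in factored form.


Roots satisfy r1 + r2 = -b/a = 18 and r1*r2 = c/a = 80.
So r1 = 8, r2 = 10.
y^2 - 18y + 80 = (y - r1)(y - r2) = (y - 8)(y - 10)


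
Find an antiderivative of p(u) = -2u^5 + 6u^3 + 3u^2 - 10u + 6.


Reverse power rule on each term:
  ∫ -2u^5 du = -(1/3)u^6
  ∫ 6u^3 du = (3/2)u^4
  ∫ 3u^2 du = u^3
  ∫ -10u du = -5u^2
  ∫ 6 du = 6u
F(u) = -(1/3)u^6 + (3/2)u^4 + u^3 - 5u^2 + 6u + C


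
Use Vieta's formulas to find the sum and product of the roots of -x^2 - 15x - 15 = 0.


For ax^2+bx+c=0: sum = -b/a, product = c/a.
a=-1, b=-15, c=-15
Sum = -(-15)/-1 = -15
Product = (-15)/-1 = 15


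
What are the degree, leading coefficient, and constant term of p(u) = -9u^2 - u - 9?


Highest power of u is 2, with coefficient -9. Constant term is -9.
Degree = 2, leading coefficient = -9, constant term = -9


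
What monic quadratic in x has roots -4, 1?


p(x) = (x + 4)(x - 1)
Expand: x^2 + 3x - 4


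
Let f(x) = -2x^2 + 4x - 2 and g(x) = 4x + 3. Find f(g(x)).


Substitute g(x) into f:
f(g(x)) = -2*(4x + 3)^2 + 4*(4x + 3) + (-2)
(4x + 3)^2 = 16x^2 + 24x + 9
Expand and combine: -32x^2 - 32x - 8


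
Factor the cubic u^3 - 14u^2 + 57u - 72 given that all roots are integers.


Try integer roots (divisors of -72). u=3: p(3)=0.
Divide out (u - 3): quotient is u^2 - 11u + 24.
Factor the quadratic: (u - 3)(u - 8)
Result: (u - 3)(u - 3)(u - 8)
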